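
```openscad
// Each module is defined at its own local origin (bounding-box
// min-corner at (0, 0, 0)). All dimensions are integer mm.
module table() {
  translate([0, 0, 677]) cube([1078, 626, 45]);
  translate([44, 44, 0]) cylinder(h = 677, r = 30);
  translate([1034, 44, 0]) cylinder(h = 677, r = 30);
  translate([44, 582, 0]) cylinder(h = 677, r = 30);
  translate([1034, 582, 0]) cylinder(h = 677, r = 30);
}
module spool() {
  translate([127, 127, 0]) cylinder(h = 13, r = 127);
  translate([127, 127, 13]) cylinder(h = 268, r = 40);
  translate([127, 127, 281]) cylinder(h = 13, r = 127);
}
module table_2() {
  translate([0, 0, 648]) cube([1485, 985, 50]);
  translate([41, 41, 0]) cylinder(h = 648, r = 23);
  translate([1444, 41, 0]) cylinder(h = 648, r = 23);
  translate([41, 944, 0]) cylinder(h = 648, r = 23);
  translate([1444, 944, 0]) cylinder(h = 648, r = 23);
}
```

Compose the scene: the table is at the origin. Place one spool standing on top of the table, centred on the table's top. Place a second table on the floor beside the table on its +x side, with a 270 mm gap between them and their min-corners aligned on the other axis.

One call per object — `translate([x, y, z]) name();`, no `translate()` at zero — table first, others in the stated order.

table();
translate([412, 186, 722]) spool();
translate([1348, 0, 0]) table_2();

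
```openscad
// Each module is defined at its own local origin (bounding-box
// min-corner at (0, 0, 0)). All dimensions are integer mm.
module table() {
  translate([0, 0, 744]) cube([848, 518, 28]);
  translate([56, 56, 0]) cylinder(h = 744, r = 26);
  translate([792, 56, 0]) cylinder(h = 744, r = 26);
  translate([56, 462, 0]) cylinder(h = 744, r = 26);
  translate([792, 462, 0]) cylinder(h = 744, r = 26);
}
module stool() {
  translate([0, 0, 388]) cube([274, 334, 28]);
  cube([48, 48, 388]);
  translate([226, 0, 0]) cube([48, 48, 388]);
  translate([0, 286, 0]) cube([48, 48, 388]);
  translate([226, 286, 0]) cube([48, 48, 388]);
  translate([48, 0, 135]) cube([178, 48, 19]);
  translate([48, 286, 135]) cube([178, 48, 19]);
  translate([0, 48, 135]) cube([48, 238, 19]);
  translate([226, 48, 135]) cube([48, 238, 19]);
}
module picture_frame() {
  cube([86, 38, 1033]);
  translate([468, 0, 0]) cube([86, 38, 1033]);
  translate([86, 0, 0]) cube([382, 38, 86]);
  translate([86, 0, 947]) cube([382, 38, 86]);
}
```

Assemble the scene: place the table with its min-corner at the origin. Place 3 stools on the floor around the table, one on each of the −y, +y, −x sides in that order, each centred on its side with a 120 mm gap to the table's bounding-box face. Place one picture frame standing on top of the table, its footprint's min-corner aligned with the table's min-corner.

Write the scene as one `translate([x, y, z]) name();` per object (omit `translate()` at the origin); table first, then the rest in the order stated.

table();
translate([287, -454, 0]) stool();
translate([287, 638, 0]) stool();
translate([-394, 92, 0]) stool();
translate([0, 0, 772]) picture_frame();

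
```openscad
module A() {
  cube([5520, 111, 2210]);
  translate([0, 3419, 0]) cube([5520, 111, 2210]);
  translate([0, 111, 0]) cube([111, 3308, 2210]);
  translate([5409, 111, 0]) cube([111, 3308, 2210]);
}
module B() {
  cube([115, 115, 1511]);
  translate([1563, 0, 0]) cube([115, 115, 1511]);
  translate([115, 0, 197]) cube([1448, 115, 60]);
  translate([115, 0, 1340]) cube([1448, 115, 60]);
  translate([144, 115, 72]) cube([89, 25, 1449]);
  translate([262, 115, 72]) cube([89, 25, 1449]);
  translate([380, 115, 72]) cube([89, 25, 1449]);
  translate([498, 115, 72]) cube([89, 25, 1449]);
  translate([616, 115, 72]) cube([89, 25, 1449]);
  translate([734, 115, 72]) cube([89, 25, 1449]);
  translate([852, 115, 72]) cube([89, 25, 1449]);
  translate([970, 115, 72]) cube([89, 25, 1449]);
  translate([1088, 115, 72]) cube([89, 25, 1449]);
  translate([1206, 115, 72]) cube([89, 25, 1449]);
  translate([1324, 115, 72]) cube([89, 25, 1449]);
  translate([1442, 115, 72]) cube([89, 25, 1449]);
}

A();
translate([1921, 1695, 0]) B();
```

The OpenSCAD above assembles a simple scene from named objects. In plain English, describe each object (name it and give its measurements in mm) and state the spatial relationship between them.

A is a box-shaped house frame (walls only): outside footprint 5520×3530 mm, wall height 2210 mm, wall thickness 111 mm. The two y-facing walls run the full x-width; the two x-facing walls fit between the inner faces of the y-facing walls.

B is a fence section. Two 115×115 mm posts, 1511 mm tall, stand on the floor with a clear span of 1448 mm between their inner faces. Two horizontal rails of 115×60 mm section span the gap between the posts with their undersides at z = 197 mm and z = 1340 mm, flush with the posts' −y face. 12 pickets, each 89 mm wide, 25 mm thick and 1449 mm tall, are fixed to the +y face of the rails with their bottoms at z = 72 mm, evenly spaced across the span with equal gaps (rounded down to the nearest mm) at the −x end and between each pair — any rounding remainder accumulates at the +x end.

The fence section sits inside the house frame, centred.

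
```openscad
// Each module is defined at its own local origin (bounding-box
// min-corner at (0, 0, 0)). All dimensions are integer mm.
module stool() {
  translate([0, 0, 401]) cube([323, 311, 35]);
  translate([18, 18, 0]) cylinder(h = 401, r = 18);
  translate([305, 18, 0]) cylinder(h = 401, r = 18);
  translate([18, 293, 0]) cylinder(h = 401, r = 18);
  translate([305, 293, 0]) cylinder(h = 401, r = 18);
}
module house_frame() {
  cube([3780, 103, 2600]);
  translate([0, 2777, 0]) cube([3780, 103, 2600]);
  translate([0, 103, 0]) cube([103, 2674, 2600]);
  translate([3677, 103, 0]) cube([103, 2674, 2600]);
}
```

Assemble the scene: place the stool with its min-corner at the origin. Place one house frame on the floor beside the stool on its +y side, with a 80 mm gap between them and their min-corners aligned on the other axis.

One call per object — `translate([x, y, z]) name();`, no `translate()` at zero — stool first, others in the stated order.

stool();
translate([0, 391, 0]) house_frame();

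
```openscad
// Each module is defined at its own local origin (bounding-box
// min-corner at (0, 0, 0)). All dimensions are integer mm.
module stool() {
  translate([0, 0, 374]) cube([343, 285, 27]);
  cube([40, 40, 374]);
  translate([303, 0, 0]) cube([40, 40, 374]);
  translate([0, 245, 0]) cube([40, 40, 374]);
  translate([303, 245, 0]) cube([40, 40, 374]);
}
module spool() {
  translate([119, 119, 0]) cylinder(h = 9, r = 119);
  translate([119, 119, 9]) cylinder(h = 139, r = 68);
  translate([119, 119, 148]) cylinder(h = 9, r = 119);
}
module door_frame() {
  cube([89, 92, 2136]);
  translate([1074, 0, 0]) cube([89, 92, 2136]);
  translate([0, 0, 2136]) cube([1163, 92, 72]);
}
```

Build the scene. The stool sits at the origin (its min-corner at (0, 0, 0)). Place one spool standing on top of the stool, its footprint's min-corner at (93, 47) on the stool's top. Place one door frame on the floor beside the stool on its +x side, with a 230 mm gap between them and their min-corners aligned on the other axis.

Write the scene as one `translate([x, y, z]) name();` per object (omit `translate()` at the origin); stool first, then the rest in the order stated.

stool();
translate([93, 47, 401]) spool();
translate([573, 0, 0]) door_frame();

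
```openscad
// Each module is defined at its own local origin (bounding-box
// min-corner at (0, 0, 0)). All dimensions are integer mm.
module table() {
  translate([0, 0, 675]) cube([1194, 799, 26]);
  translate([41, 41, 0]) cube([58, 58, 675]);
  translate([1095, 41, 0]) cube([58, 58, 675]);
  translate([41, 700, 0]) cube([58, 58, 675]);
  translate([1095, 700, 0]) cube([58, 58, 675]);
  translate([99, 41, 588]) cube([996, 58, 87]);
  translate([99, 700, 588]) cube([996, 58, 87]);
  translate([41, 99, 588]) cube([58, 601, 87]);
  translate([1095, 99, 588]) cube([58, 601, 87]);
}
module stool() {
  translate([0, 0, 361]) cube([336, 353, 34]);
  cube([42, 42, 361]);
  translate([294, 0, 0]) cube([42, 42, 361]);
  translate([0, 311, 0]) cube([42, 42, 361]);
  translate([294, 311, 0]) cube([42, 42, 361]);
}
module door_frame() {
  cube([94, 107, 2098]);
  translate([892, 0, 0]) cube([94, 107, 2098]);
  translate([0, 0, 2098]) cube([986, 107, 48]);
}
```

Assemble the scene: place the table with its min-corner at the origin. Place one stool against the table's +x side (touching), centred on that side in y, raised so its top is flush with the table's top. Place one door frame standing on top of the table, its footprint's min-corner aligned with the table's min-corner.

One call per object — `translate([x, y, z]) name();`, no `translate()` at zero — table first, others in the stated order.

table();
translate([1194, 223, 306]) stool();
translate([0, 0, 701]) door_frame();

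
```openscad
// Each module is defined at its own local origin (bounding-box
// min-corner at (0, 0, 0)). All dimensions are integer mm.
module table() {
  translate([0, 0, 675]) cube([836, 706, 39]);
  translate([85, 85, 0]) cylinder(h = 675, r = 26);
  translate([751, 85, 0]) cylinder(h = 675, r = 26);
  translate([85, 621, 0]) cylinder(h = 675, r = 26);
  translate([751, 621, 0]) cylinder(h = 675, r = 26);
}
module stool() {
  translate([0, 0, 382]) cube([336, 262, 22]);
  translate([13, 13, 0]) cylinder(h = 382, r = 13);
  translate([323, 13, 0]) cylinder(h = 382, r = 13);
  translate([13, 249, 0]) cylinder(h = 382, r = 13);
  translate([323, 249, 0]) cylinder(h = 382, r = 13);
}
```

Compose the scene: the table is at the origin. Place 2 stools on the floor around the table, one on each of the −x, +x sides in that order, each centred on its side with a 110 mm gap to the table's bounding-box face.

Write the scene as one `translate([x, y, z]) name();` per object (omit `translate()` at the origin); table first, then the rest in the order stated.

table();
translate([-446, 222, 0]) stool();
translate([946, 222, 0]) stool();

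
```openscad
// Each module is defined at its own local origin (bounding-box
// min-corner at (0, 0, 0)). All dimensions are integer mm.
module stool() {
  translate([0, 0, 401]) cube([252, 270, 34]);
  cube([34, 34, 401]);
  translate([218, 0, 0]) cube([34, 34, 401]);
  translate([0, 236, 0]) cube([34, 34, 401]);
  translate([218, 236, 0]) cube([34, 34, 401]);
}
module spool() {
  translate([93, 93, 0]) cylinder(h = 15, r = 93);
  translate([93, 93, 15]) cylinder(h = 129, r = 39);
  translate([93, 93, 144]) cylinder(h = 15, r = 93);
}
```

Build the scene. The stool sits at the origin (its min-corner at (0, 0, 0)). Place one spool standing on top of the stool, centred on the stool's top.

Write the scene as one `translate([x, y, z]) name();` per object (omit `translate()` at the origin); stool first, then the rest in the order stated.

stool();
translate([33, 42, 435]) spool();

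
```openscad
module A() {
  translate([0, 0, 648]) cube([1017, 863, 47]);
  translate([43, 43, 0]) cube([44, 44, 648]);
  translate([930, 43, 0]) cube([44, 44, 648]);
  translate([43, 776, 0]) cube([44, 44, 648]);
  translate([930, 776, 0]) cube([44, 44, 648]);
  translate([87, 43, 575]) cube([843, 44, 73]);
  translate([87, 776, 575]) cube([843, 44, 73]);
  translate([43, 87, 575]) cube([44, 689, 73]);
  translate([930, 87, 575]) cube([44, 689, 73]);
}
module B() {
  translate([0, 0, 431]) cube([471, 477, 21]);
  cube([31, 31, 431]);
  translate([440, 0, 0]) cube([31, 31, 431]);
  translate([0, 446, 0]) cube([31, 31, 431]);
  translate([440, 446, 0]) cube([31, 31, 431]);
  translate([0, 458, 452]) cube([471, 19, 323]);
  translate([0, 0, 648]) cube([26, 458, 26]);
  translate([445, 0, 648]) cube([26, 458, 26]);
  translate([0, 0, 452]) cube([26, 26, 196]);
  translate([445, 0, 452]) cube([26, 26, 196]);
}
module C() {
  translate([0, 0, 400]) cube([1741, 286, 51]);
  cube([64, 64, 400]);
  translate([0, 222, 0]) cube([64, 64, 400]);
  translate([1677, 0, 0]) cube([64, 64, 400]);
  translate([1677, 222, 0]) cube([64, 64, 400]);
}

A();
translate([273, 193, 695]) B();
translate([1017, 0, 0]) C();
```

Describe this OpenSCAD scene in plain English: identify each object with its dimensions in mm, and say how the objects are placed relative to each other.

A is a table: top 1017 mm (x) × 863 mm (y), 47 mm thick, upper face at z = 695 mm, on four 44×44 mm square legs, each inset 43 mm from the nearest pair of top edges, running from z = 0 to the bottom of the top. Four apron rails, 44 mm thick and 73 mm tall, run between adjacent legs with their top edges flush with the underside of the top and their outer faces flush with the legs' outer faces.

B is a chair: 471×477 mm seat, 21 mm thick, top at z = 452 mm, on four 31 mm square corner legs flush with the seat edges. A 19 mm thick backrest slab spans the full seat width, extending 323 mm above the seat top, its back face flush with the seat's +y edge. Two armrests of 26×26 mm section run along each side from the seat's front edge to the front of the backrest, top faces 222 mm above the seat top and outer faces flush with the seat's x-edges; a 26×26 mm post under the front of each armrest stands on the seat at the front corner.

C is a bench: a 1741×286 mm seat slab, 51 mm thick, top at z = 451 mm, on four 64×64 mm square legs flush with the seat corners and standing on z = 0.

The chair is on top of the table, centred. The bench is against the table's +x side, with their −y faces flush.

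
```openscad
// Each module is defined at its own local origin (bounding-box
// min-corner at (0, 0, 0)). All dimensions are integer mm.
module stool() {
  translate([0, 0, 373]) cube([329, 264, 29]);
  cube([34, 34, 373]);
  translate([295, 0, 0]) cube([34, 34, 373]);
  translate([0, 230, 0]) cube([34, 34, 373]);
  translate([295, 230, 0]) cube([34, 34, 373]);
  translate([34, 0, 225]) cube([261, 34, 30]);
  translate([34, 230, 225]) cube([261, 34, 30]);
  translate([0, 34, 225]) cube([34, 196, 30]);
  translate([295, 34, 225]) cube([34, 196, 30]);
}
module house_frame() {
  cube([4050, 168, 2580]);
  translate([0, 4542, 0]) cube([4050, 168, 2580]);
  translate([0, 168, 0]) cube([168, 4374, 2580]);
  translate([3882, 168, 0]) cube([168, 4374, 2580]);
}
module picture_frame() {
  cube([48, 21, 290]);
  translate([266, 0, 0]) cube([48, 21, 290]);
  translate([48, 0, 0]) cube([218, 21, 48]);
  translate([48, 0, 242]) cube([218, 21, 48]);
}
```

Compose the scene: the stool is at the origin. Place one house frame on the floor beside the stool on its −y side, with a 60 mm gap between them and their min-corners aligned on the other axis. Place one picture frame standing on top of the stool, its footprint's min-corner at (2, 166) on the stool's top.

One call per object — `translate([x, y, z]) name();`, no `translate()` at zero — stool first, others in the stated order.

stool();
translate([0, -4770, 0]) house_frame();
translate([2, 166, 402]) picture_frame();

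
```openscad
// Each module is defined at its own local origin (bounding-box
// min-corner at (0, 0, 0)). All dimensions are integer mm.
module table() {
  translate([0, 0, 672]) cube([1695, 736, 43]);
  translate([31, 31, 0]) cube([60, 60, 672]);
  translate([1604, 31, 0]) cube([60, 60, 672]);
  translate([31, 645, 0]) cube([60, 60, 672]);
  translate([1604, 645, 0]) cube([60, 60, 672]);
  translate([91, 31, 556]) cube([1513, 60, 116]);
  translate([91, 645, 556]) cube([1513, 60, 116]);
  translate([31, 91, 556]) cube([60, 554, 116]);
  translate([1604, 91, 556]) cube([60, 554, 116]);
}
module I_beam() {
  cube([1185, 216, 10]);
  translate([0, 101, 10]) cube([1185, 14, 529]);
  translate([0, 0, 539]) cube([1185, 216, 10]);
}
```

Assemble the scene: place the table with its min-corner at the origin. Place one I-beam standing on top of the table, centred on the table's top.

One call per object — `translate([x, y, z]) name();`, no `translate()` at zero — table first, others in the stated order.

table();
translate([255, 260, 715]) I_beam();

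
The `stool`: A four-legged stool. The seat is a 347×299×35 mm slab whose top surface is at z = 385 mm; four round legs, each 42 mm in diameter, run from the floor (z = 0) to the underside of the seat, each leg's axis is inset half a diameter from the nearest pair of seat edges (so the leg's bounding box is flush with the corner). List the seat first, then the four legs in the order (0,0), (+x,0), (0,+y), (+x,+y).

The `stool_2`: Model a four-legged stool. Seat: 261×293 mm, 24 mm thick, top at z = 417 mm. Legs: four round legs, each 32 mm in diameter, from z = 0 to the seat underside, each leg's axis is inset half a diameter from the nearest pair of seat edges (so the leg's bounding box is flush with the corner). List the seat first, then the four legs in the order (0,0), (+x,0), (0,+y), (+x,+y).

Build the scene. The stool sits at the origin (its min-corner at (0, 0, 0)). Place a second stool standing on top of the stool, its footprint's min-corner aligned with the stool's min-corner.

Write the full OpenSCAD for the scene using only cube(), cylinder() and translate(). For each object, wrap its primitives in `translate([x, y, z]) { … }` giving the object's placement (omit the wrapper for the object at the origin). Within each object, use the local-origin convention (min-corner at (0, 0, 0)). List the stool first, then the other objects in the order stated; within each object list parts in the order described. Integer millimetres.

translate([0, 0, 350]) cube([347, 299, 35]);
translate([21, 21, 0]) cylinder(h = 350, r = 21);
translate([326, 21, 0]) cylinder(h = 350, r = 21);
translate([21, 278, 0]) cylinder(h = 350, r = 21);
translate([326, 278, 0]) cylinder(h = 350, r = 21);
translate([0, 0, 385]) {
  translate([0, 0, 393]) cube([261, 293, 24]);
  translate([16, 16, 0]) cylinder(h = 393, r = 16);
  translate([245, 16, 0]) cylinder(h = 393, r = 16);
  translate([16, 277, 0]) cylinder(h = 393, r = 16);
  translate([245, 277, 0]) cylinder(h = 393, r = 16);
}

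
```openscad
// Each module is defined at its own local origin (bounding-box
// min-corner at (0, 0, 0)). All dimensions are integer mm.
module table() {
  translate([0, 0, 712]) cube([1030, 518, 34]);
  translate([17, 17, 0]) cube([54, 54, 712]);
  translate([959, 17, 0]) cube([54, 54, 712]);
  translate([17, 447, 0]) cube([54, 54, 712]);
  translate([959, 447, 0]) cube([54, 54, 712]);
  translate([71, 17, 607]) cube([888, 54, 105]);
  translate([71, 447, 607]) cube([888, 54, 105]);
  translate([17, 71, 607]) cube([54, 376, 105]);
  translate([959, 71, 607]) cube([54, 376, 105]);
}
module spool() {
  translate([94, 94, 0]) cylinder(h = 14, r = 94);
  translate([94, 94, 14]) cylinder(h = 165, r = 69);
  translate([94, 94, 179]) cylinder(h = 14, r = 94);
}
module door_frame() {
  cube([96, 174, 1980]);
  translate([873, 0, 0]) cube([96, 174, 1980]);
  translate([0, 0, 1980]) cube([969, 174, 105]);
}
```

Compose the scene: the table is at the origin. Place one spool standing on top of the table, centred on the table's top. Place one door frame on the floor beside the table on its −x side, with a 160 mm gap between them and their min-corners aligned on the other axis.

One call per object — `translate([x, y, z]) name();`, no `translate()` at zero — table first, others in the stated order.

table();
translate([421, 165, 746]) spool();
translate([-1129, 0, 0]) door_frame();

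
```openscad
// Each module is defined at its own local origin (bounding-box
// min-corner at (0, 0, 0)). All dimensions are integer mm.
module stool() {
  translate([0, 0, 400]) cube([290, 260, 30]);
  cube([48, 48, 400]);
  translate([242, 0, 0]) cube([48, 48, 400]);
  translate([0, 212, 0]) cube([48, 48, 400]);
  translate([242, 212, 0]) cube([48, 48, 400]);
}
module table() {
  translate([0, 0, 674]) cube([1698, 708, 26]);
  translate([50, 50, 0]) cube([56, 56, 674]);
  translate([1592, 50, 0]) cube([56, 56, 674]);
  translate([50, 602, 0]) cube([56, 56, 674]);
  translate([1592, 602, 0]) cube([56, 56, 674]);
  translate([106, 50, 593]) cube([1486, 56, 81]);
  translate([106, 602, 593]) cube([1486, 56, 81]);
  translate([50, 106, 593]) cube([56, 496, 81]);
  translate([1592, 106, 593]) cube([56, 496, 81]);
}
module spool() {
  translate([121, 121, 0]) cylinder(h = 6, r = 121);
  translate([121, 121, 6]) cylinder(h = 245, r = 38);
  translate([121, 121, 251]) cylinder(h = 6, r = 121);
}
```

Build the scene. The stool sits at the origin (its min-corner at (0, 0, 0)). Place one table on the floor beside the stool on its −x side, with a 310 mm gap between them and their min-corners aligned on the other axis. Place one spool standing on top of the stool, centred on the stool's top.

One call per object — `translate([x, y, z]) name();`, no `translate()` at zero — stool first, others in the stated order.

stool();
translate([-2008, 0, 0]) table();
translate([24, 9, 430]) spool();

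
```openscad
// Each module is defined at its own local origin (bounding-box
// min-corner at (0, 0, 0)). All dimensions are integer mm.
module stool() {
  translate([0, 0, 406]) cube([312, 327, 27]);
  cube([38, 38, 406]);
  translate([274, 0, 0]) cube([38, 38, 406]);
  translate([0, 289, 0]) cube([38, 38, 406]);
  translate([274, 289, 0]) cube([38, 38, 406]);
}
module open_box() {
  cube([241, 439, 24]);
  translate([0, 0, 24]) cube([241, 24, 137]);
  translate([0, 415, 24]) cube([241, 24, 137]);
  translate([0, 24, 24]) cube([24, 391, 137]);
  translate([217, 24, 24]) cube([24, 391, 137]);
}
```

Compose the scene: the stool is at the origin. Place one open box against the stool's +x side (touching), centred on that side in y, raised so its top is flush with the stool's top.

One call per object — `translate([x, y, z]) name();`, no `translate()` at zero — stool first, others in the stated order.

stool();
translate([312, -56, 272]) open_box();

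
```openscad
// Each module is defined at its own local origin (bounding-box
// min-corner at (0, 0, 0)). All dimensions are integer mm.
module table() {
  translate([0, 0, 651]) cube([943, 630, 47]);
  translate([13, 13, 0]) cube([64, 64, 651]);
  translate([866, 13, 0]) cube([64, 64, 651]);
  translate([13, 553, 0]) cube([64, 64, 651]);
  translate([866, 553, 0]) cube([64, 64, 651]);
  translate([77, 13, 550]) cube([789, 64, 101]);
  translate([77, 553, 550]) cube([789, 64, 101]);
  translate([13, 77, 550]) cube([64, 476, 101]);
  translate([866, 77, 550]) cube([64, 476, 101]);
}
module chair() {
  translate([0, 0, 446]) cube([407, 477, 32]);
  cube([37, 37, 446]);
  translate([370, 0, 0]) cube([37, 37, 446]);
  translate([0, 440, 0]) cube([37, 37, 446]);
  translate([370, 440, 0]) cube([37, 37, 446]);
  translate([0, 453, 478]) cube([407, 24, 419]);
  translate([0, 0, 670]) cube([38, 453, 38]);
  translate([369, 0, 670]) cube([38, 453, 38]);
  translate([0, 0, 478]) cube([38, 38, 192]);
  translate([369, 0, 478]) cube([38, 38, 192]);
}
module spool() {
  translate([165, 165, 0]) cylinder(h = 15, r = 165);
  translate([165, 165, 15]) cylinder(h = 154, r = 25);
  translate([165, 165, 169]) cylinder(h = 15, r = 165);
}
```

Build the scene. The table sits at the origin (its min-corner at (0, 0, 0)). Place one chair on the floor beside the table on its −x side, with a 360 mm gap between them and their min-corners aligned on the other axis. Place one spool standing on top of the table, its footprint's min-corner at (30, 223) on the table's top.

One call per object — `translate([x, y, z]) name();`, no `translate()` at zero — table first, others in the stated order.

table();
translate([-767, 0, 0]) chair();
translate([30, 223, 698]) spool();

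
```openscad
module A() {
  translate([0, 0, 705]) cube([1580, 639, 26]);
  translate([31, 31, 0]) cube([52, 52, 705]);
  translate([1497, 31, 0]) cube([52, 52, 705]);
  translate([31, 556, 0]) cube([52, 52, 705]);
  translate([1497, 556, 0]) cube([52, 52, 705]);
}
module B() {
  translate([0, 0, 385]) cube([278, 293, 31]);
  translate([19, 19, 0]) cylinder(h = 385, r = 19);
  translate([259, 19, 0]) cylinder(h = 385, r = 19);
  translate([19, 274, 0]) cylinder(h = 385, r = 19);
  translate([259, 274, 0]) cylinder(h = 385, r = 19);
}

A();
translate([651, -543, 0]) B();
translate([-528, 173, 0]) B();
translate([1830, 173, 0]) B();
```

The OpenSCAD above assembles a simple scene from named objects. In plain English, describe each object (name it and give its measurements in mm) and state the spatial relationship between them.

A is a table: top 1580 mm (x) × 639 mm (y), 26 mm thick, upper face at z = 731 mm, on four 52×52 mm square legs, each inset 31 mm from the nearest pair of top edges, running from z = 0 to the bottom of the top.

B is a four-legged stool. The seat is 278×293 mm, 31 mm thick, top at z = 416 mm. It stands on four round legs, each 38 mm in diameter, from z = 0 to the seat underside, each leg's axis is inset half a diameter from the nearest pair of seat edges (so the leg's bounding box is flush with the corner).

Three stools sit around the table at the −y, −x, +x sides.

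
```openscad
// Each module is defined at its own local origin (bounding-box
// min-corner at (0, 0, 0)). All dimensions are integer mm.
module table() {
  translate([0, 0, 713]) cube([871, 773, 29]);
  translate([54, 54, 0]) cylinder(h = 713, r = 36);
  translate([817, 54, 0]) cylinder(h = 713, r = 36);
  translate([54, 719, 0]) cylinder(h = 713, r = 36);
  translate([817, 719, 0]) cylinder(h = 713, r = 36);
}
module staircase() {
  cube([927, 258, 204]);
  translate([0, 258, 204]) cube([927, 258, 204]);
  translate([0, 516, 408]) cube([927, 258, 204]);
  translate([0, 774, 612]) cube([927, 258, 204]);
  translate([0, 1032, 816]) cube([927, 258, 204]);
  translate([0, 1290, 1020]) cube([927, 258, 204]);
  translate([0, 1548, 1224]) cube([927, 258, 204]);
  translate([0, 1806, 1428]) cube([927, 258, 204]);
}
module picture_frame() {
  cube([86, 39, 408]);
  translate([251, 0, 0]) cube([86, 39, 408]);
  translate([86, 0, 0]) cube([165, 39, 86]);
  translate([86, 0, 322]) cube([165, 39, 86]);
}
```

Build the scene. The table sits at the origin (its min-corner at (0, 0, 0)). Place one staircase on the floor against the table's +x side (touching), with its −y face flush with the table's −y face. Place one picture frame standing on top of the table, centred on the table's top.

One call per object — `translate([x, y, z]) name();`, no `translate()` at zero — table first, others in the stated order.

table();
translate([871, 0, 0]) staircase();
translate([267, 367, 742]) picture_frame();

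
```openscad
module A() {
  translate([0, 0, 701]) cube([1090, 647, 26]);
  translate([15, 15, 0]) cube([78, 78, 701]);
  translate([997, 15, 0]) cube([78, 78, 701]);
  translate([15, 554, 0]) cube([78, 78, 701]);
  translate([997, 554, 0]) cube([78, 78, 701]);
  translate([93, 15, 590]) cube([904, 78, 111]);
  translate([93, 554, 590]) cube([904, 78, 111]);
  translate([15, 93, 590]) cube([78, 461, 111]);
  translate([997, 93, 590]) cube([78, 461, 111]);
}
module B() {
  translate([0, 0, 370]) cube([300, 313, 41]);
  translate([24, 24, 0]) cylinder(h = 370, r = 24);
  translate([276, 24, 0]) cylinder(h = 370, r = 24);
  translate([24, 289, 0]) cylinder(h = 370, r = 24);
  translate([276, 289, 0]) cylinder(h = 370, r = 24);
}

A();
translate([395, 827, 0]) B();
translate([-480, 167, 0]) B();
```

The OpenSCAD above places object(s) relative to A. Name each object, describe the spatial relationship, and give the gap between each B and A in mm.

Each stool's nearest face is 180 mm from the table's bounding box.

A is a table. B is a stool. Two stools sit around the table at the +y, −x sides. The gap between each stool and the table is 180 mm.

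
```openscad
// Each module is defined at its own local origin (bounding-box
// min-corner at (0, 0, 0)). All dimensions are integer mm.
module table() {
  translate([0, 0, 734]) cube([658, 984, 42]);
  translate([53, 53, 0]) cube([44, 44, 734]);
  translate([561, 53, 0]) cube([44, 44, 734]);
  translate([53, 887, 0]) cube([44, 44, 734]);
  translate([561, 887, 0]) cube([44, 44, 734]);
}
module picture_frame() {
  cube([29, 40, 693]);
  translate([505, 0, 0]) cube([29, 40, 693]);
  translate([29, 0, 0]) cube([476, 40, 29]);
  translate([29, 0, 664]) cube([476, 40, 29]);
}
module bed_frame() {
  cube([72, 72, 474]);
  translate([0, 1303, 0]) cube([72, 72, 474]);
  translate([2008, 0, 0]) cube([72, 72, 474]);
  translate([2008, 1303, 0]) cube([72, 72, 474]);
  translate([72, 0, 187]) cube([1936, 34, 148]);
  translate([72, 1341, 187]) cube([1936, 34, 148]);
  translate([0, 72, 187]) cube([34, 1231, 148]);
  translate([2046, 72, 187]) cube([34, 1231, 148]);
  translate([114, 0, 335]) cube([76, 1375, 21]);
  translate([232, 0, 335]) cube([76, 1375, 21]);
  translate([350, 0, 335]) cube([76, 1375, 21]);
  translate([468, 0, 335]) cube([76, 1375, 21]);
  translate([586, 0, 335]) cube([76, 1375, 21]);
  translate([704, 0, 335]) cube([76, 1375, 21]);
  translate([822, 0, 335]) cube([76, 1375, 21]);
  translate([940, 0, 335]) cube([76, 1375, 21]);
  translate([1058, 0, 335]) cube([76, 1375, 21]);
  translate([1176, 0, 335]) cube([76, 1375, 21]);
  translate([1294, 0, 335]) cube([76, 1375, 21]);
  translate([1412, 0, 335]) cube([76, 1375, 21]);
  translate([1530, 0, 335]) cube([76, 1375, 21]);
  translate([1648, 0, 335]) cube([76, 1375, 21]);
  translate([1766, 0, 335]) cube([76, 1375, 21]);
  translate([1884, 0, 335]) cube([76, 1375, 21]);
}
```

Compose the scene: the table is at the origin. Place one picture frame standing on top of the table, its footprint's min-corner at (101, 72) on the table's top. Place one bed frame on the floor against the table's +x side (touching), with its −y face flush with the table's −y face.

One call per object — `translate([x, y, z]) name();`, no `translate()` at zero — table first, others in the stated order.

table();
translate([101, 72, 776]) picture_frame();
translate([658, 0, 0]) bed_frame();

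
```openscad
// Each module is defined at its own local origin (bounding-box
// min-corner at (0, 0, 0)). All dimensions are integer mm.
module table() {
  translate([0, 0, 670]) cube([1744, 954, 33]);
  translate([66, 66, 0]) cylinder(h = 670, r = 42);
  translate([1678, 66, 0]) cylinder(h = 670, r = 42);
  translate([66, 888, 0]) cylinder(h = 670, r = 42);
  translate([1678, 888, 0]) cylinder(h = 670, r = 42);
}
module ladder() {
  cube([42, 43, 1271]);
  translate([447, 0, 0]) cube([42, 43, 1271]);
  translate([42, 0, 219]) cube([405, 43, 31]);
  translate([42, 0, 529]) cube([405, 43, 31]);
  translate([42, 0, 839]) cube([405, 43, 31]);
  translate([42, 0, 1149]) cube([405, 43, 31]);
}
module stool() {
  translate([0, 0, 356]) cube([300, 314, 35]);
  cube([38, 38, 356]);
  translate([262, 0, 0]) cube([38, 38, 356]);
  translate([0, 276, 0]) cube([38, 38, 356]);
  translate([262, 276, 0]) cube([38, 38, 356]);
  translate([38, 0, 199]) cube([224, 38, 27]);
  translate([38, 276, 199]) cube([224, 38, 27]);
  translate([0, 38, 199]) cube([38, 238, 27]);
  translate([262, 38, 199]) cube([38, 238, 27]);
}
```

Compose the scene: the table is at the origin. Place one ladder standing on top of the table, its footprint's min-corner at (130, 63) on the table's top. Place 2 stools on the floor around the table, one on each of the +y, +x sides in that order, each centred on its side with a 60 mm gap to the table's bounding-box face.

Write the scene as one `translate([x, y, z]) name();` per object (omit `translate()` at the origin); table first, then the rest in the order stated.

table();
translate([130, 63, 703]) ladder();
translate([722, 1014, 0]) stool();
translate([1804, 320, 0]) stool();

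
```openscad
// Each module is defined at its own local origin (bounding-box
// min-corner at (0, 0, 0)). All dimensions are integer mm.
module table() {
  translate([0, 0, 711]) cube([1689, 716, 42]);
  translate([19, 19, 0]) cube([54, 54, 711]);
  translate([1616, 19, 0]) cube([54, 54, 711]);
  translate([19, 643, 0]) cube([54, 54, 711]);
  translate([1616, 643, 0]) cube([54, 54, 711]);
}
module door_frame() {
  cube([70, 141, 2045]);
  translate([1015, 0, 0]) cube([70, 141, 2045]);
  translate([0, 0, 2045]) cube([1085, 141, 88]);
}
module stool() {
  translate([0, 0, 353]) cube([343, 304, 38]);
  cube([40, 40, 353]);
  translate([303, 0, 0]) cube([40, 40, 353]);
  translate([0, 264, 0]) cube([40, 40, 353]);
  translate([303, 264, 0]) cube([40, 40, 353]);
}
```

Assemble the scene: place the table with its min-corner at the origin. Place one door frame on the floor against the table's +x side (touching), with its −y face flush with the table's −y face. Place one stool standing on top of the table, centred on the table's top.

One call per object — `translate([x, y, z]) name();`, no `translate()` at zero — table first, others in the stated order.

table();
translate([1689, 0, 0]) door_frame();
translate([673, 206, 753]) stool();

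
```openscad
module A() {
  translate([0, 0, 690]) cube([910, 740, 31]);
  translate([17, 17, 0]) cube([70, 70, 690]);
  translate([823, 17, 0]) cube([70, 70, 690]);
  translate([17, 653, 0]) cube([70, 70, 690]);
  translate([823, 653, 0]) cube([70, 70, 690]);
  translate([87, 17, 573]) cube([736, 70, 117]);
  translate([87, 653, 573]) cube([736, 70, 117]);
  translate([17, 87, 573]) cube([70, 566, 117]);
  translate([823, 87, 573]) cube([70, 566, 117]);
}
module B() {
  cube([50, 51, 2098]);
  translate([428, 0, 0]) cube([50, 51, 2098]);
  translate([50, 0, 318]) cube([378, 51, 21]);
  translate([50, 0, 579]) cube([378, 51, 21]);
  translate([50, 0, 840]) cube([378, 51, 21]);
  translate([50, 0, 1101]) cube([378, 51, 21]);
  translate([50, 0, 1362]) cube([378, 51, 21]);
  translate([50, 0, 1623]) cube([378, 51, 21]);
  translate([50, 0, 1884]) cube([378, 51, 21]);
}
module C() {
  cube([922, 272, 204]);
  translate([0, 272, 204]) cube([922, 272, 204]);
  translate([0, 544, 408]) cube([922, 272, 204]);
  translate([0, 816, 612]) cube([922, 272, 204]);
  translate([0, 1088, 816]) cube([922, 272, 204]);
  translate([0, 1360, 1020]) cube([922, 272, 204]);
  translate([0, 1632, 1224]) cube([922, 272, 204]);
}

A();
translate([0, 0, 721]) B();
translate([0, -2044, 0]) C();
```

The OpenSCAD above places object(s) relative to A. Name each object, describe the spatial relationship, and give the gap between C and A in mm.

The staircase's nearest face is 140 mm from the table's −y face.

A is a table. B is a ladder. C is a staircase. The ladder is on top of the table. The staircase is on the floor beside the table on its −y side. The gap between the staircase and the table is 140 mm.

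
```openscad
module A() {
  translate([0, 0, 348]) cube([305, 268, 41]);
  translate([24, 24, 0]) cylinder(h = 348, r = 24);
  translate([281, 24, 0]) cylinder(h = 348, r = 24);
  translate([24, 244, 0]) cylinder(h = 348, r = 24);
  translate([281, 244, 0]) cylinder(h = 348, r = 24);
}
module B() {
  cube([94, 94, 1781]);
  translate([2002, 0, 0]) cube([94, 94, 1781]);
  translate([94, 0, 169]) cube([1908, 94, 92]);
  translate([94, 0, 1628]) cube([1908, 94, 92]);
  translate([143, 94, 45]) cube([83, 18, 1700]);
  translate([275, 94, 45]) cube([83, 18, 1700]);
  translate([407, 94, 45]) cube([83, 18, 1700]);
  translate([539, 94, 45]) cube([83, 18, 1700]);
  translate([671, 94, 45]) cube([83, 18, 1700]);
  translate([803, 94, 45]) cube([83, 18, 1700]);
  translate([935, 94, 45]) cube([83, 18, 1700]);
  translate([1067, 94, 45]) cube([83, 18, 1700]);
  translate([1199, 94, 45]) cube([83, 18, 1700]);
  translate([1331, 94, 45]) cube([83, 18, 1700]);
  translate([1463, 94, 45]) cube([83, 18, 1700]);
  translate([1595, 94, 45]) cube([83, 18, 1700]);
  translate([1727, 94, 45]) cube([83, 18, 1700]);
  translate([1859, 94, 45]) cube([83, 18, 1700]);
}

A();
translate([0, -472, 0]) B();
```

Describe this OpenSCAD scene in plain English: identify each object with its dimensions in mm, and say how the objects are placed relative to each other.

A is a four-legged stool. The seat is a 305×268×41 mm slab whose top surface is at z = 389 mm; four round legs, each 48 mm in diameter, run from the floor (z = 0) to the underside of the seat, each leg's axis is inset half a diameter from the nearest pair of seat edges (so the leg's bounding box is flush with the corner).

B is a fence section. Two 94×94 mm posts, 1781 mm tall, stand on the floor with a clear span of 1908 mm between their inner faces. Two horizontal rails of 94×92 mm section span the gap between the posts with their undersides at z = 169 mm and z = 1628 mm, flush with the posts' −y face. 14 pickets, each 83 mm wide, 18 mm thick and 1700 mm tall, are fixed to the +y face of the rails with their bottoms at z = 45 mm, evenly spaced across the span with equal gaps (rounded down to the nearest mm) at the −x end and between each pair — any rounding remainder accumulates at the +x end.

The fence section is on the floor beside the stool on its −y side.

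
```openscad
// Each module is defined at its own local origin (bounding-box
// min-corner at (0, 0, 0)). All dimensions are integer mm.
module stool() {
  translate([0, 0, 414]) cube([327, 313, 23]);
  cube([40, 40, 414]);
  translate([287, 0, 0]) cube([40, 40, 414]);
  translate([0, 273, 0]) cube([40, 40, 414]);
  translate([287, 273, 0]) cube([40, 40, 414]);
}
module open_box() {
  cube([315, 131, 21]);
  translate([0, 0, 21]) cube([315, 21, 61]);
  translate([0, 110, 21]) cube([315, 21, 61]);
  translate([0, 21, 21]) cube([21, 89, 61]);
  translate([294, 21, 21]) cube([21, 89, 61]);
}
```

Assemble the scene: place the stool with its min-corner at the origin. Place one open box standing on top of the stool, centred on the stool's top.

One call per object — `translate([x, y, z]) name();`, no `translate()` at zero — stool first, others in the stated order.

stool();
translate([6, 91, 437]) open_box();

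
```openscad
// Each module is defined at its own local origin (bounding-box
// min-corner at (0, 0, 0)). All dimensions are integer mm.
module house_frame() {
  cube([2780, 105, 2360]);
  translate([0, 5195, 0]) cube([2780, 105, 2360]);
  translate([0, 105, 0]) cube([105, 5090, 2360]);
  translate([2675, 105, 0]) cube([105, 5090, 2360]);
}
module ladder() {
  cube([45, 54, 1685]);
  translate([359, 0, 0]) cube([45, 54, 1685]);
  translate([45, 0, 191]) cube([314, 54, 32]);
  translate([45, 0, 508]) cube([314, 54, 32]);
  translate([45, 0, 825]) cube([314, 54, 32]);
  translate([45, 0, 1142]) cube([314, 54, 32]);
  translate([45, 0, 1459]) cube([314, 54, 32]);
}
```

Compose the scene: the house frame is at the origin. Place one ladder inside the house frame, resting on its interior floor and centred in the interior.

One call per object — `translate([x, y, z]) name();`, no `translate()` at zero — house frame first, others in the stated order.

house_frame();
translate([1188, 2623, 0]) ladder();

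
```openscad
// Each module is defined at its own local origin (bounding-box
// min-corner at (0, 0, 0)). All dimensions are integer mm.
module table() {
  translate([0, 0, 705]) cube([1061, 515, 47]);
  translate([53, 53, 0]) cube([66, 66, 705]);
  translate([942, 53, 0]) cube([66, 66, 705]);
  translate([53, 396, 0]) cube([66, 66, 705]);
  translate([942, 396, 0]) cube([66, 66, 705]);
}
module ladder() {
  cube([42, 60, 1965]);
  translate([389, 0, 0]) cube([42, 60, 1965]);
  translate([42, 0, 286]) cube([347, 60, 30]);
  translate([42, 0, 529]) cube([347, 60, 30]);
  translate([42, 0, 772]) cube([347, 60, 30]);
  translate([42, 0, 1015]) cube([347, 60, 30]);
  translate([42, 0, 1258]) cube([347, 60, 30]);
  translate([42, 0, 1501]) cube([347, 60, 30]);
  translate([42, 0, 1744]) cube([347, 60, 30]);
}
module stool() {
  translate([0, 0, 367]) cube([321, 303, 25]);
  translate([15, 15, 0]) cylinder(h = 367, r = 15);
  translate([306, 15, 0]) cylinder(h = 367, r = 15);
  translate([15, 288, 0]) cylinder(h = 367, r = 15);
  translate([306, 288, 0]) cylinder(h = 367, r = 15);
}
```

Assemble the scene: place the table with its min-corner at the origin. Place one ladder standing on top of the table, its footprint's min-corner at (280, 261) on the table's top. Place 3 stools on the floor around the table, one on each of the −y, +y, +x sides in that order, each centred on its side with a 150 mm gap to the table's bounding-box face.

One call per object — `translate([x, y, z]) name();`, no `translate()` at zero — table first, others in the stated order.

table();
translate([280, 261, 752]) ladder();
translate([370, -453, 0]) stool();
translate([370, 665, 0]) stool();
translate([1211, 106, 0]) stool();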